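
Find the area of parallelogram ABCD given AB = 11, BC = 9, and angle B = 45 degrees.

The area of a parallelogram equals the product of two adjacent sides times the sine of the included angle.
This is because the height equals 9 * sin(45°) = 9*sqrt(2)/2.
Area = 11 * 9*sqrt(2)/2 = 99*sqrt(2)/2

99*sqrt(2)/2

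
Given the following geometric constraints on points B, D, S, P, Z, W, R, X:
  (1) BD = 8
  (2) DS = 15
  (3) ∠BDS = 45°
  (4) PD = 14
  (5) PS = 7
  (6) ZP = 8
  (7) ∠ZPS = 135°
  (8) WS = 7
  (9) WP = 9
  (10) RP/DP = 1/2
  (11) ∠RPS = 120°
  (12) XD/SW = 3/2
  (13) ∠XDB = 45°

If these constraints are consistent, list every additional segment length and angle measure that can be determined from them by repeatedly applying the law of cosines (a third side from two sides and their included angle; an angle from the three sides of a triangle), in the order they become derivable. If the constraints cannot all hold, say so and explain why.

The constraints are consistent. Derivable facts, in order:
After 1 step:
- BS ≈ 10.92
- BX ≈ 7.45
- SR = 7·√3
- SZ ≈ 13.86
- ∠DPS = 84.14°
- ∠DSP = 68.2°
- ∠PDS = 27.66°
- ∠PSW = 80.01°
- ∠PWS = 49.99°
- ∠SPW = 49.99°
After 2 steps:
- ∠BSD = 31.19°
- ∠BXD = 49.43°
- ∠DBS = 103.81°
- ∠DBX = 85.57°
- ∠PRS = 30°
- ∠PSR = 30°
- ∠PSZ = 24.08°
- ∠PZS = 20.92°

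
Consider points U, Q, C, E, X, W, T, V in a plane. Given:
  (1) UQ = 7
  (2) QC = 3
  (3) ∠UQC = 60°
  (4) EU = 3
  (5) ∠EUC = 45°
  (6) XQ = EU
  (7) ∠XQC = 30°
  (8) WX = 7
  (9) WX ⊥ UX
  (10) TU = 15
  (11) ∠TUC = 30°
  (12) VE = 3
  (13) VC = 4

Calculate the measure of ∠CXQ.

From the given relations: XQ = EU = 3.
Step 1: By the law of cosines on triangle XQC: XC² = 3² + 3² − 2·3·3·cos(30°) = 2.41, so XC ≈ 1.55.
Step 2: By the inverse law of cosines on triangle CXQ: cos(∠CXQ) = (1.55² + 3² − 3²) / (2·1.55·3) = 2.41/9.32 = 0.2588, so ∠CXQ = 75°.

Therefore, the measure of angle ∠CXQ = 75°.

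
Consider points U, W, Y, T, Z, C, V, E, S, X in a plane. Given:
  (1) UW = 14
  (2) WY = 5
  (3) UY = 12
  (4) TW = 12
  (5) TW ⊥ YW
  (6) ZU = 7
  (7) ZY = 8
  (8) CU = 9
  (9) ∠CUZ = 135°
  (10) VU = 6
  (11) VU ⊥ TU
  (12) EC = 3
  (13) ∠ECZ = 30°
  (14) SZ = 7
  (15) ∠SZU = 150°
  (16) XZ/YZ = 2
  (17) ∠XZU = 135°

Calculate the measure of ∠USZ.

Step 1: By the law of cosines on triangle SZU: SU² = 7² + 7² − 2·7·7·cos(150°) = 182.87, so SU ≈ 13.52.
Step 2: By the inverse law of cosines on triangle USZ: cos(∠USZ) = (13.52² + 7² − 7²) / (2·13.52·7) = 182.87/189.32 = 0.9659, so ∠USZ = 15°.

Therefore, the measure of angle ∠USZ = 15°.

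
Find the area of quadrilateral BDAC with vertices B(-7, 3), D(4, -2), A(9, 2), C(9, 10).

Shoelace: sum of cross terms = 197, Area = (1/2)|197| = 197/2

197/2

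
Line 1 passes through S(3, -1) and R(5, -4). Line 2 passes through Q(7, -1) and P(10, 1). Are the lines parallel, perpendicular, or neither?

Slope of line 1: m1 = (-4 - -1)/(5 - 3) = -3/2 = -3/2
Slope of line 2: m2 = (1 - -1)/(10 - 7) = 2/3 = 2/3
m1 * m2 = -1, so perpendicular.

Perpendicular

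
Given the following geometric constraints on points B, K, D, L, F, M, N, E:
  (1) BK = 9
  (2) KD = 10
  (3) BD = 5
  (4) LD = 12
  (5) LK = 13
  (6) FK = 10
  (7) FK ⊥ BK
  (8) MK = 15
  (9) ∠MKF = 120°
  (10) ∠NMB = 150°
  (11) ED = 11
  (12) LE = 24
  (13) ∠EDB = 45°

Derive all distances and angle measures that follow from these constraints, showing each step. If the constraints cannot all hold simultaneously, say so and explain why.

These constraints are not satisfiable: by the triangle inequality in triangle DLE, (4) LD = 12 and (11) ED = 11 force LE ≤ 12 + 11 = 23, but (12) says LE = 24. No planar figure meets all of them, so nothing further can be derived.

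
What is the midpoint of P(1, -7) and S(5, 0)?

The midpoint is the average of the coordinates:
x: (1 + 5)/2 = 3
y: (-7 + 0)/2 = -7/2
Midpoint = (3, -7/2)

(3, -7/2)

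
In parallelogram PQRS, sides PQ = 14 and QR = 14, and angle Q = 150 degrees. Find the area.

Area = 14 * 14 * sin(150°) = 196 * 1/2 = 98

98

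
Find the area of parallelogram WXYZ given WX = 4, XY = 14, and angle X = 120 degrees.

Area = 4 * 14 * sin(120°) = 56 * sqrt(3)/2 = 28*sqrt(3)

28*sqrt(3)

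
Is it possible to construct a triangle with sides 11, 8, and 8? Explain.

Yes.
The triangle inequality requires that the sum of any two sides exceeds the third.
Here 8 + 8 = 16 > 11, so the condition is met.

Yes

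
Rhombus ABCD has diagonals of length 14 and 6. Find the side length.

The diagonals of a rhombus bisect each other at right angles.
Half-diagonals: 14/2 = 7 and 6/2 = 3
side = sqrt(7^2 + 3^2)
side = sqrt(49 + 9)
side = sqrt(58)

sqrt(58)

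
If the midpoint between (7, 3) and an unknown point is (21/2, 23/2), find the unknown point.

Using the midpoint formula: M = ((x1 + x2)/2, (y1 + y2)/2)
We know M = (21/2, 23/2) and R = (7, 3)
For x: 21/2 = (7 + x2)/2, so x2 = 2*21/2 - 7 = 14
For y: 23/2 = (3 + y2)/2, so y2 = 2*23/2 - 3 = 20
Q = (14, 20)

(14, 20)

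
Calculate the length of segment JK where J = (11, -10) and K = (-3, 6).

d = sqrt((-3 - 11)^2 + (6 - -10)^2)
d = sqrt(-14^2 + 16^2)
d = sqrt(196 + 256)
d = sqrt(452) = 2*sqrt(113)

2*sqrt(113)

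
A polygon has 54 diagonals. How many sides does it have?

Using d = n(n - 3)/2, we solve 54 = n(n - 3)/2.
So n(n - 3) = 108.
Testing n = 12: 12 * 9 = 108 = 108. Correct.
The polygon has 12 sides.

12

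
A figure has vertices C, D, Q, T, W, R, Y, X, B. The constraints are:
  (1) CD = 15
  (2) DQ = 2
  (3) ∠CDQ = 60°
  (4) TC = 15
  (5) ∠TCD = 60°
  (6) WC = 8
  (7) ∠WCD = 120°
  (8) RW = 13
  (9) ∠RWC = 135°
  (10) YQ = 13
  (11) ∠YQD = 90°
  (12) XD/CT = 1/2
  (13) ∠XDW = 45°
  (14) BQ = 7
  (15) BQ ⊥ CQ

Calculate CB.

Step 1: By the law of cosines on triangle CDQ: CQ² = 15² + 2² − 2·15·2·cos(60°) = 199, so CQ = √199.
Step 2: By the law of cosines on triangle CQB: CB² = √199² + 7² − 2·√199·7·cos(90°) = 248, so CB = 2·√62.

Therefore, the length of CB = 2·√62.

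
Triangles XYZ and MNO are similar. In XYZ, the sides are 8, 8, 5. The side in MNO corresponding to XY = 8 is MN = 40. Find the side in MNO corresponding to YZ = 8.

Similar triangles have proportional sides. Setting up the proportion:
MN / XY = NO / YZ
40 / 8 = NO / 8
NO = 8 * 40 / 8 = 40.

40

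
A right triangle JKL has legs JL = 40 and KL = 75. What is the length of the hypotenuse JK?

In a right triangle, the square of the hypotenuse equals the sum of the squares of the two legs.
The legs are 40 and 75, so the hypotenuse = sqrt(1600 + 5625) = sqrt(7225) = 85.

85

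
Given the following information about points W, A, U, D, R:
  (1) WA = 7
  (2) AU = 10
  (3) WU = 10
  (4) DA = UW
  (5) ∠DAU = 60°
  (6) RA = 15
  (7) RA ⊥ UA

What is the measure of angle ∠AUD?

From the given relations: DA = UW = 10.
Step 1: By the law of cosines on triangle UAD: UD² = 10² + 10² − 2·10·10·cos(60°) = 100, so UD = 10.
Step 2: By the inverse law of cosines on triangle AUD: cos(∠AUD) = (10² + 10² − 10²) / (2·10·10) = 100/200 = 0.5, so ∠AUD = 60°.

Therefore, the measure of angle ∠AUD = 60°.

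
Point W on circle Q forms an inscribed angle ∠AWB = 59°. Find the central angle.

By the inscribed angle theorem, the central angle is twice the inscribed angle.
Central angle = 2 × 59° = 118°

118°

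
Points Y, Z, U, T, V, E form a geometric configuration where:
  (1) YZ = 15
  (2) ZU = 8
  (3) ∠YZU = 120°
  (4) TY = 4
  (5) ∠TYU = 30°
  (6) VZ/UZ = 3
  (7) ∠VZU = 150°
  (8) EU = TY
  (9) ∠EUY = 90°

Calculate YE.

From the given relations: EU = TY = 4.
Step 1: By the law of cosines on triangle UZY: UY² = 8² + 15² − 2·8·15·cos(120°) = 409, so UY ≈ 20.22.
Step 2: By the law of cosines on triangle YUE: YE² = 20.22² + 4² − 2·20.22·4·cos(90°) = 425, so YE = 5·√17.

Therefore, the length of YE = 5·√17.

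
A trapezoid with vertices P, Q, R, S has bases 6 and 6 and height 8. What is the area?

Area = (6 + 6) * 8 / 2 = 96 / 2 = 48

48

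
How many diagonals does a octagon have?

Each of the 8 vertices connects to 5 non-adjacent vertices via diagonals.
Total connections = 8 × 5 = 40, but each diagonal is counted twice.
Number of diagonals = 40 / 2 = 20.

20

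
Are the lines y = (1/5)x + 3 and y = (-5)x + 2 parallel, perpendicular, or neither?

Slope of line 1: m1 = 1/5
Slope of line 2: m2 = -5
m1 * m2 = (1/5) * (-5) = -1 = -1, so the lines are perpendicular.

Perpendicular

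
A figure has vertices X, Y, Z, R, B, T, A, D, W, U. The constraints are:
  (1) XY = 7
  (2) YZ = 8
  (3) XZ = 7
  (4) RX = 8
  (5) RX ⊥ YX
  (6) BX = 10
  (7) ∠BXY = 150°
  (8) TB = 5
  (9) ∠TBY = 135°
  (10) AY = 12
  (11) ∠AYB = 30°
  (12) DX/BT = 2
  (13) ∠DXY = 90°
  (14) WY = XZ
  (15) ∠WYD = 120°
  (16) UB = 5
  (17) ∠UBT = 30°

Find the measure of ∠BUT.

Step 1: By the law of cosines on triangle UBT: UT² = 5² + 5² − 2·5·5·cos(30°) = 6.7, so UT ≈ 2.59.
Step 2: By the inverse law of cosines on triangle BUT: cos(∠BUT) = (5² + 2.59² − 5²) / (2·5·2.59) = 6.7/25.88 = 0.2588, so ∠BUT = 75°.

Therefore, the measure of angle ∠BUT = 75°.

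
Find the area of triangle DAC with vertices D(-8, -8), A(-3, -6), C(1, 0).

The Shoelace formula computes the area from vertex coordinates by summing cross products.
For vertices (-8,-8), (-3,-6), (1,0):
Signed sum = -8*-6 - -3*-8 + -3*0 - 1*-6 + 1*-8 - -8*0
= 24 + 6 + -8 = 22
Area = (1/2)|22| = 11.

11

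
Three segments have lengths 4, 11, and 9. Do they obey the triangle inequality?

Check all three triangle inequalities:
4 + 11 = 15 > 9 ✓
4 + 9 = 13 > 11 ✓
11 + 9 = 20 > 4 ✓
All conditions hold, so these sides form a valid triangle.

Yes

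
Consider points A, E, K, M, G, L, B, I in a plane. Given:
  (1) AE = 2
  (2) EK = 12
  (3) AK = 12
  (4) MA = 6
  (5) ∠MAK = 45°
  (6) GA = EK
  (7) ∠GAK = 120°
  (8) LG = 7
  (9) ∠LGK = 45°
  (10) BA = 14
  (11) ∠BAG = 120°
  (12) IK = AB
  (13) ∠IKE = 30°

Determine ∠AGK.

From the given relations: GA = EK = 12.
Step 1: By the law of cosines on triangle GAK: GK² = 12² + 12² − 2·12·12·cos(120°) = 432, so GK = 12·√3.
Step 2: By the inverse law of cosines on triangle AGK: cos(∠AGK) = (12² + (12·√3)² − 12²) / (2·12·12·√3) = 432/498.83 = 0.866, so ∠AGK = 30°.

Therefore, the measure of angle ∠AGK = 30°.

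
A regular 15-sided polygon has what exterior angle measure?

Each exterior angle of a regular n-gon is 360 / n.
For n = 15: 360 / 15 = 24 degrees.

24 degrees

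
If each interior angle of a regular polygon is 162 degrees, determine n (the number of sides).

The exterior angle is the supplement of the interior angle: 180 - 162 = 18 degrees.
Since the exterior angles of any convex polygon sum to 360 degrees, the number of sides is 360 / 18 = 20.

20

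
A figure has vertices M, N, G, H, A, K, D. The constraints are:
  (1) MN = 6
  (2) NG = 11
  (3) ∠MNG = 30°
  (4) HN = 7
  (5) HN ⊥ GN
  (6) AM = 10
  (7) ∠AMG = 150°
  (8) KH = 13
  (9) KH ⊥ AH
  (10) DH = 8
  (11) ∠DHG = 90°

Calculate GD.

Step 1: By the law of cosines on triangle GNH: GH² = 11² + 7² − 2·11·7·cos(90°) = 170, so GH = √170.
Step 2: By the law of cosines on triangle GHD: GD² = √170² + 8² − 2·√170·8·cos(90°) = 234, so GD = 3·√26.

Therefore, the length of GD = 3·√26.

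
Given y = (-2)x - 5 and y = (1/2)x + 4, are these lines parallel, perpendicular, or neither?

Slope of line 1: m1 = -2
Slope of line 2: m2 = 1/2
Two lines are perpendicular when the product of their slopes is -1 (negative reciprocals).
m1 * m2 = (-2) * (1/2) = -1, confirming perpendicularity.

Perpendicular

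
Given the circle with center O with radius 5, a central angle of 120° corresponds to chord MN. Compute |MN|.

Chord = 2(5) sin(60°) = 5*sqrt(3)

5*sqrt(3)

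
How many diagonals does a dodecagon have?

Total line segments between 12 vertices = C(12,2) = 66.
Subtract the 12 sides: 66 - 12 = 54 diagonals.

54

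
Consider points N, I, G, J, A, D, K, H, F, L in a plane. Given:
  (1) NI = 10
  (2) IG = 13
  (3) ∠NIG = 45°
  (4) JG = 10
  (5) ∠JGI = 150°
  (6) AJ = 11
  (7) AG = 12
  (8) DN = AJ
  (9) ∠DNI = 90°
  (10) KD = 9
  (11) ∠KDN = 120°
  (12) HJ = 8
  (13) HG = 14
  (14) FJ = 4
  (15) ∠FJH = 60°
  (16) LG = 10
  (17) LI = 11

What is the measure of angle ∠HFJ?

Step 1: By the law of cosines on triangle FJH: FH² = 4² + 8² − 2·4·8·cos(60°) = 48, so FH = 4·√3.
Step 2: By the inverse law of cosines on triangle HFJ: cos(∠HFJ) = ((4·√3)² + 4² − 8²) / (2·4·√3·4) = 0/55.43 = 0, so ∠HFJ = 90°.

Therefore, the measure of angle ∠HFJ = 90°.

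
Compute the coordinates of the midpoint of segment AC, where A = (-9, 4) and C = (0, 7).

M = ((x₁ + x₂)/2, (y₁ + y₂)/2)
= ((-9 + 0)/2, (4 + 7)/2)
= (-9/2, 11/2) = (-9/2, 11/2)

(-9/2, 11/2)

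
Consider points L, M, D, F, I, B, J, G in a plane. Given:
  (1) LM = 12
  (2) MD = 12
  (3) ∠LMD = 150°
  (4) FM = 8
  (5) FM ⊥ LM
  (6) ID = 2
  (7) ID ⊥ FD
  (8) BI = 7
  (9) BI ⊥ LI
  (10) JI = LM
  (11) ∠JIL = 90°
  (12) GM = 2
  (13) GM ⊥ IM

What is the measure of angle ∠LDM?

Step 1: By the law of cosines on triangle DML: DL² = 12² + 12² − 2·12·12·cos(150°) = 537.42, so DL ≈ 23.18.
Step 2: By the inverse law of cosines on triangle LDM: cos(∠LDM) = (23.18² + 12² − 12²) / (2·23.18·12) = 537.42/556.37 = 0.9659, so ∠LDM = 15°.

Therefore, the measure of angle ∠LDM = 15°.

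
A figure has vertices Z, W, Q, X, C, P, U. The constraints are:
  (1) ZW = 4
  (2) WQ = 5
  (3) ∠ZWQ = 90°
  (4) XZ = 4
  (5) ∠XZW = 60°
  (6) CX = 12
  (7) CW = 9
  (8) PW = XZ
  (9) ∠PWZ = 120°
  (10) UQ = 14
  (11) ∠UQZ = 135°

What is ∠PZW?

From the given relations: PW = XZ = 4.
Step 1: By the law of cosines on triangle ZWP: ZP² = 4² + 4² − 2·4·4·cos(120°) = 48, so ZP = 4·√3.
Step 2: By the inverse law of cosines on triangle PZW: cos(∠PZW) = ((4·√3)² + 4² − 4²) / (2·4·√3·4) = 48/55.43 = 0.866, so ∠PZW = 30°.

Therefore, the measure of angle ∠PZW = 30°.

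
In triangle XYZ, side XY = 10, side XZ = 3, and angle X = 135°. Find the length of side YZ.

When two sides and the included angle are known, the law of cosines gives the third side.
c^2 = a^2 + b^2 - 2ab cos(C) generalizes the Pythagorean theorem to non-right triangles.
Here: YZ^2 = 100 + 9 - 60*(-sqrt(2)/2) = 30*sqrt(2) + 109
YZ = sqrt(30*sqrt(2) + 109)

sqrt(30*sqrt(2) + 109)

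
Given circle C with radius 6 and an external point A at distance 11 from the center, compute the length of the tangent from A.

Let T be the point of tangency. Then CT ⊥ AT (radius ⊥ tangent).
In right triangle CTA: CA² = CT² + AT²
11² = 6² + AT²
AT² = 85, AT = sqrt(85)

sqrt(85)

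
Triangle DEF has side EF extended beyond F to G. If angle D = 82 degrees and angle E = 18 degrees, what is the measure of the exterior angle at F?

The interior angle at F is 180 - 82 - 18 = 80 degrees.
The exterior angle and interior angle at F are supplementary:
Exterior angle = 180 - 80 = 100 degrees.

100 degrees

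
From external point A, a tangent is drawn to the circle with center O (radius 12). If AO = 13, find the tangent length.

The tangent, radius, and line from the external point to the center form a right triangle.
The right angle is where the tangent meets the radius.
By the Pythagorean theorem: tangent² + 12² = 13²
tangent² = 169 - 144 = 25
tangent = 5

5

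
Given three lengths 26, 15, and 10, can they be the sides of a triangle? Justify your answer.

Check the triangle inequality: 15 + 10 = 25 ≤ 26.
Since the sum of two sides does not exceed the third, no triangle can be formed.

No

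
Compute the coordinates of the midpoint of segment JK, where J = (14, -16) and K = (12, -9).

The midpoint is the average of the coordinates:
x: (14 + 12)/2 = 13
y: (-16 + -9)/2 = -25/2
Midpoint = (13, -25/2)

(13, -25/2)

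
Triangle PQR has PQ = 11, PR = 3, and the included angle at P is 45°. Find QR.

By the law of cosines: QR^2 = PQ^2 + PR^2 - 2*PQ*PR*cos(P)
QR^2 = 11^2 + 3^2 - 2*11*3*cos(45°)
QR^2 = 121 + 9 - 66*(sqrt(2)/2)
QR^2 = 130 - 33*sqrt(2)
QR = sqrt(130 - 33*sqrt(2))

sqrt(130 - 33*sqrt(2))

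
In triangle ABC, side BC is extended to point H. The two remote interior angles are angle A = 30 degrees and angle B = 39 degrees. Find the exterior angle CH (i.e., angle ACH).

The interior angle at C is 180 - 30 - 39 = 111 degrees.
The exterior angle and interior angle at C are supplementary:
Exterior angle = 180 - 111 = 69 degrees.

69 degrees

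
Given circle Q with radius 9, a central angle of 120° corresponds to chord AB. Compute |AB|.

Drop a perpendicular from the center to the chord, bisecting both the chord and the central angle.
Each half-chord = r sin(θ/2) = 9 sin(60°).
The full chord = 2 × 9 × sin(60°) = 9*sqrt(3).

9*sqrt(3)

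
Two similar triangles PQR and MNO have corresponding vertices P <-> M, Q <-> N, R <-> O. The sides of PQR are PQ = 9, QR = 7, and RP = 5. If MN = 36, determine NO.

Since the triangles are similar, the ratio of corresponding sides is constant.
Scale factor k = MN / PQ = 36 / 9 = 4
NO = k * QR = 4 * 7 = 28

28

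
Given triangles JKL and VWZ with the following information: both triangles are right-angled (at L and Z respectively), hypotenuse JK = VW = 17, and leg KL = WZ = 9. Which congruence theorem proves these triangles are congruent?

The given information matches HL: The hypotenuse and one leg of two right triangles are equal (Hypotenuse-Leg).

HL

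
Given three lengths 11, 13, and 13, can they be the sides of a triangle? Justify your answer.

Yes.
The triangle inequality requires that the sum of any two sides exceeds the third.
Here 11 + 13 = 24 > 13, so the condition is met.

Yes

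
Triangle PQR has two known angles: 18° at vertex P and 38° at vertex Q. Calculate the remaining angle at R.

angle R = 180 - 18 - 38 = 124 degrees.

124 degrees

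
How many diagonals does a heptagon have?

Each of the 7 vertices connects to 4 non-adjacent vertices via diagonals.
Total connections = 7 × 4 = 28, but each diagonal is counted twice.
Number of diagonals = 28 / 2 = 14.

14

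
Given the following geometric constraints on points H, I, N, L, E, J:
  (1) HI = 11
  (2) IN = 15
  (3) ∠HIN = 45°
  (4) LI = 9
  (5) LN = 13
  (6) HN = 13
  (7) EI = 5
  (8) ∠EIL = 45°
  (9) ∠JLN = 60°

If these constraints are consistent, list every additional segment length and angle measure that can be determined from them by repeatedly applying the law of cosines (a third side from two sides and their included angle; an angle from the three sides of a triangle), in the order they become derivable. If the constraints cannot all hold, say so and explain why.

These constraints are not satisfiable: (1), (2) and (3) already determine HN: by the law of cosines HN² = 11² + 15² − 2·11·15·cos(45°) = 112.65, so HN ≈ 10.61, which contradicts (6) HN = 13. No planar figure meets all of them, so nothing further can be derived.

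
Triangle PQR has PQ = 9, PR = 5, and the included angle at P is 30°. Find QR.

By the law of cosines: QR^2 = PQ^2 + PR^2 - 2*PQ*PR*cos(P)
QR^2 = 9^2 + 5^2 - 2*9*5*cos(30°)
QR^2 = 81 + 25 - 90*(sqrt(3)/2)
QR^2 = 106 - 45*sqrt(3)
QR = sqrt(106 - 45*sqrt(3))

sqrt(106 - 45*sqrt(3))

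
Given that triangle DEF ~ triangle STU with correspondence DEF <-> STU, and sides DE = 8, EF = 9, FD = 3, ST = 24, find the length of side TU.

Similar triangles have proportional sides. Setting up the proportion:
ST / DE = TU / EF
24 / 8 = TU / 9
TU = 9 * 24 / 8 = 27.

27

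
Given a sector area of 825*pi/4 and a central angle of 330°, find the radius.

The sector covers 330°/360° = 11/12 of the full circle.
Full circle area = 825*pi/4 / 11/12 = 225*pi.
Since full area = πr², we get r² = 225*pi/π = 225, so r = 15.

15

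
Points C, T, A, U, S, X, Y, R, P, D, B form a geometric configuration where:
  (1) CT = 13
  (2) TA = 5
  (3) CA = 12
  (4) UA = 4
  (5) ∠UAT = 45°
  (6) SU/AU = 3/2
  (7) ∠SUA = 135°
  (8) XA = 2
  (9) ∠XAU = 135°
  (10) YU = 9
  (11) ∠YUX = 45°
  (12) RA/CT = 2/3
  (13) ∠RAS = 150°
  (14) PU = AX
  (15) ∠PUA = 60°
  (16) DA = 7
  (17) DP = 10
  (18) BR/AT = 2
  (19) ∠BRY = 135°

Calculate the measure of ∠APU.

From the given relations: PU = AX = 2.
Step 1: By the law of cosines on triangle PUA: PA² = 2² + 4² − 2·2·4·cos(60°) = 12, so PA = 2·√3.
Step 2: By the inverse law of cosines on triangle APU: cos(∠APU) = ((2·√3)² + 2² − 4²) / (2·2·√3·2) = 0/13.86 = 0, so ∠APU = 90°.

Therefore, the measure of angle ∠APU = 90°.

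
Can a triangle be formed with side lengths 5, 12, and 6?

The longest side is 12. The other two sides sum to 5 + 6 = 11.
Since 11 ≤ 12, the two shorter sides cannot reach around to close the triangle.

No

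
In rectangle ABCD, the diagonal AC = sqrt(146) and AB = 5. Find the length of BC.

The diagonal of a rectangle forms a right triangle with the two sides.
Rearranging the Pythagorean theorem: missing side = sqrt(d^2 - known^2).
= sqrt(146 - 25) = sqrt(121) = 11.

11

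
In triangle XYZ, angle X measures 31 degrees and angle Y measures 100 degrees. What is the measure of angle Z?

angle Z = 180 - 31 - 100 = 49 degrees.

49 degrees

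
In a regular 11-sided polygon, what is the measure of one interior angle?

Each interior angle of a regular n-gon is (n - 2) * 180 / n.
For n = 11: (11 - 2) * 180 / 11 = 1620/11 = 1620/11 degrees.

1620/11 degrees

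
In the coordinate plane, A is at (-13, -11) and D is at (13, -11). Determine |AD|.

The horizontal distance is |13 - -13| = 26 and the vertical distance is |-11 - -11| = 0.
By the Pythagorean theorem, d = sqrt(26^2 + 0^2) = sqrt(676) = 26.

26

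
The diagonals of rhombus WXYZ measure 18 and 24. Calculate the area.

The diagonals of a rhombus divide it into four right triangles.
Each triangle has legs 18/ 2 = 9 and 24/2 = 12, so each has area (1/2)*9*12 = 54.
Four such triangles give total area = (d1 * d2) / 2 = 216.

216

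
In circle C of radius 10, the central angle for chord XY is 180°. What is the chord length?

Drop a perpendicular from the center to the chord, bisecting both the chord and the central angle.
Each half-chord = r sin(θ/2) = 10 sin(90°).
The full chord = 2 × 10 × sin(90°) = 20.

20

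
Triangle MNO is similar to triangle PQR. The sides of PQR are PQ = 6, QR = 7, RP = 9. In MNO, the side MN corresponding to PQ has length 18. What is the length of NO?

Since the triangles are similar, the ratio of corresponding sides is constant.
Scale factor k = MN / PQ = 18 / 6 = 3
NO = k * QR = 3 * 7 = 21

21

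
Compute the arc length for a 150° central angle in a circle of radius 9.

The full circumference is 2πr = 2π(9) = 18*pi.
The arc spans 150° out of 360°, which is a fraction of 5/12.
Arc length = 18*pi × 5/12 = 15*pi/2.

15*pi/2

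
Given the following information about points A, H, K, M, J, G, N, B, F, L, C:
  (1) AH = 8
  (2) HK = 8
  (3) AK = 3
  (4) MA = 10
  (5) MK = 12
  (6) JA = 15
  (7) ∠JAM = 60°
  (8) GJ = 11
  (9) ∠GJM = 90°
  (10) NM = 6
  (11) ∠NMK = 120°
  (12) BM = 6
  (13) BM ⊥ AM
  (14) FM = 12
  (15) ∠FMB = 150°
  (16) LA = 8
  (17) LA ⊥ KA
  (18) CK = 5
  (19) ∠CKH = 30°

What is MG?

Step 1: By the law of cosines on triangle JAM: JM² = 15² + 10² − 2·15·10·cos(60°) = 175, so JM = 5·√7.
Step 2: By the law of cosines on triangle MJG: MG² = (5·√7)² + 11² − 2·5·√7·11·cos(90°) = 296, so MG = 2·√74.

Therefore, the length of MG = 2·√74.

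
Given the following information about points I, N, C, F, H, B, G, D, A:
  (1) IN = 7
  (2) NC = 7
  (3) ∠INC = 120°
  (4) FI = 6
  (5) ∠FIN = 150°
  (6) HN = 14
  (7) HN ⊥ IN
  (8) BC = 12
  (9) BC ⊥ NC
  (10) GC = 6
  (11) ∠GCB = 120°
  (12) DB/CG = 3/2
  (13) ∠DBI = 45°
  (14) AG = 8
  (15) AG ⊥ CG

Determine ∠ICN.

Step 1: By the law of cosines on triangle CNI: CI² = 7² + 7² − 2·7·7·cos(120°) = 147, so CI = 7·√3.
Step 2: By the inverse law of cosines on triangle ICN: cos(∠ICN) = ((7·√3)² + 7² − 7²) / (2·7·√3·7) = 147/169.74 = 0.866, so ∠ICN = 30°.

Therefore, the measure of angle ∠ICN = 30°.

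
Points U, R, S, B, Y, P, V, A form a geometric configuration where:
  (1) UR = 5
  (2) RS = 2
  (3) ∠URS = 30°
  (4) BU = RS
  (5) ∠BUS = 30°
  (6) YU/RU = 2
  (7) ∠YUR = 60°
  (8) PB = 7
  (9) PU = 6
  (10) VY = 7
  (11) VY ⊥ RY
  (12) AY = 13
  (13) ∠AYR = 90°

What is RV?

From the given relations: YU = 2·RU = 2·5 = 10.
Step 1: By the law of cosines on triangle RUY: RY² = 5² + 10² − 2·5·10·cos(60°) = 75, so RY = 5·√3.
Step 2: By the law of cosines on triangle RYV: RV² = (5·√3)² + 7² − 2·5·√3·7·cos(90°) = 124, so RV = 2·√31.

Therefore, the length of RV = 2·√31.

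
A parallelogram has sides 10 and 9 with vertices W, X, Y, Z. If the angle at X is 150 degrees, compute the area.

Area = a * b * sin(theta)
Area = 10 * 9 * sin(150 degrees)
Area = 90 * 1/2
Area = 45

45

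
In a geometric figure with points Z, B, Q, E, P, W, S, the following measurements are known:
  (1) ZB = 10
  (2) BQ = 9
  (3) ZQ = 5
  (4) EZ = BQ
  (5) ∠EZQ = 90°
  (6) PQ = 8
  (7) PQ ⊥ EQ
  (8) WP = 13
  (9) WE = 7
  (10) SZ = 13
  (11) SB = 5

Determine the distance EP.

From the given relations: EZ = BQ = 9.
Step 1: By the law of cosines on triangle EZQ: EQ² = 9² + 5² − 2·9·5·cos(90°) = 106, so EQ = √106.
Step 2: By the law of cosines on triangle EQP: EP² = √106² + 8² − 2·√106·8·cos(90°) = 170, so EP = √170.

Therefore, the length of EP = √170.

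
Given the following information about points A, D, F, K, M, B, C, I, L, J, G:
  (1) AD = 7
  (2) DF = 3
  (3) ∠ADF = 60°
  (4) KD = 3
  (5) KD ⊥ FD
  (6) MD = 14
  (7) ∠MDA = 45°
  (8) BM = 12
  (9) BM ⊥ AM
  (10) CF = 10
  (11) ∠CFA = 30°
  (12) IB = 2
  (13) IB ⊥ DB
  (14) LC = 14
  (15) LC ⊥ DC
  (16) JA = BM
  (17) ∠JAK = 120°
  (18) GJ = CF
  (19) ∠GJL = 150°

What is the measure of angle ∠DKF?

Step 1: By the law of cosines on triangle KDF: KF² = 3² + 3² − 2·3·3·cos(90°) = 18, so KF = 3·√2.
Step 2: By the inverse law of cosines on triangle DKF: cos(∠DKF) = (3² + (3·√2)² − 3²) / (2·3·3·√2) = 18/25.46 = 0.7071, so ∠DKF = 45°.

Therefore, the measure of angle ∠DKF = 45°.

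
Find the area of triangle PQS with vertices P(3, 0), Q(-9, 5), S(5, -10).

Shoelace: Area = (1/2)|3(5--10) + -9(-10-0) + 5(0-5)| = (1/2)(110) = 55

55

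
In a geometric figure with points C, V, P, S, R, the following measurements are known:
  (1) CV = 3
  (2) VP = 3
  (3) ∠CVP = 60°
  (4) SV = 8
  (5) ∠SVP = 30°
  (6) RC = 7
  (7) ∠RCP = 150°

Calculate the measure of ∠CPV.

Step 1: By the law of cosines on triangle PVC: PC² = 3² + 3² − 2·3·3·cos(60°) = 9, so PC = 3.
Step 2: By the inverse law of cosines on triangle CPV: cos(∠CPV) = (3² + 3² − 3²) / (2·3·3) = 9/18 = 0.5, so ∠CPV = 60°.

Therefore, the measure of angle ∠CPV = 60°.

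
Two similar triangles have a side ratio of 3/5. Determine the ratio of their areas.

Area ratio = (side ratio)^2 = (3/5)^2 = 9:25.

9:25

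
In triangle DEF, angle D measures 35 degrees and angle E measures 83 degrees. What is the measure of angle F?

The interior angles sum to 180°: angle F = 180 - 35 - 83 = 62°.
The triangle is acute (angles 35°, 83°, 62°).

62 degrees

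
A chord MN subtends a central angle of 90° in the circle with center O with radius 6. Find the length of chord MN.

Chord = 2(6) sin(45°) = 6*sqrt(2)

6*sqrt(2)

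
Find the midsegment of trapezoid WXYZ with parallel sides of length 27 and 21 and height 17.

The midsegment of a trapezoid = (base1 + base2) / 2
midsegment = (27 + 21) / 2
midsegment = 48 / 2
midsegment = 24

24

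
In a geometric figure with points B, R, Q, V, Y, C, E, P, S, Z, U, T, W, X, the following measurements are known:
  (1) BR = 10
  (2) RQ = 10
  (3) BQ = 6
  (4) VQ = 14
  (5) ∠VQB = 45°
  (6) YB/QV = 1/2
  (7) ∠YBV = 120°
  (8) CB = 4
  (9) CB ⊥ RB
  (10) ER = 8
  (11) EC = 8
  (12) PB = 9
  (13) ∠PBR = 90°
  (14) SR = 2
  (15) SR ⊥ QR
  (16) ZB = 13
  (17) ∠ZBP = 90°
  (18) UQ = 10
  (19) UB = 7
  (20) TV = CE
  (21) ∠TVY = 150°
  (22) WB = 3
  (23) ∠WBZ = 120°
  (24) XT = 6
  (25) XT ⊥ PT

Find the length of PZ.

Step 1: By the law of cosines on triangle PBZ: PZ² = 9² + 13² − 2·9·13·cos(90°) = 250, so PZ = 5·√10.

Therefore, the length of PZ = 5·√10.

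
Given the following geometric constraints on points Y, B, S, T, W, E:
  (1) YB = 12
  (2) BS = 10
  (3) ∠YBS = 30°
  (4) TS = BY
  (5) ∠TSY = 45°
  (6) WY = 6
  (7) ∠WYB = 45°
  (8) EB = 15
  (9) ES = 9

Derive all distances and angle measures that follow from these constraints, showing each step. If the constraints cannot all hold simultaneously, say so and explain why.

The constraints are consistent.

From the given relations:
  TS = BY = 12

Step 1: From YB = 12, BS = 10, and ∠YBS = 30°, by the law of cosines:
  YS² = YB² + BS² - 2·YB·BS·cos(30°) = 144 + 100 - 207.8 = 36.15
  YS ≈ 6.01

Step 2: From BY = 12, YW = 6, and ∠BYW = 45°, by the law of cosines:
  BW² = BY² + YW² - 2·BY·YW·cos(45°) = 144 + 36 - 101.8 = 78.18
  BW ≈ 8.84

Step 3: From BE = 15, BS = 10, ES = 9, by the inverse law of cosines:
  cos(∠EBS) = (BE² + BS² - ES²) / (2·BE·BS)
  ∠EBS = 35.58°

Step 4: From SB = 10, SE = 9, BE = 15, by the inverse law of cosines:
  cos(∠BSE) = (SB² + SE² - BE²) / (2·SB·SE)
  ∠BSE = 104.15°

Step 5: From EB = 15, ES = 9, BS = 10, by the inverse law of cosines:
  cos(∠BES) = (EB² + ES² - BS²) / (2·EB·ES)
  ∠BES = 40.27°

Step 6: From YS = 6.01, ST = 12, and ∠YST = 45°, by the law of cosines:
  YT² = YS² + ST² - 2·YS·ST·cos(45°) = 36.15 + 144 - 102 = 78.11
  YT ≈ 8.84

Step 7: From YB = 12, YS = 6.01, BS = 10, by the inverse law of cosines:
  cos(∠BYS) = (YB² + YS² - BS²) / (2·YB·YS)
  ∠BYS = 56.26°

Step 8: From BW = 8.84, BY = 12, WY = 6, by the inverse law of cosines:
  cos(∠WBY) = (BW² + BY² - WY²) / (2·BW·BY)
  ∠WBY = 28.68°

Step 9: From SB = 10, SY = 6.01, BY = 12, by the inverse law of cosines:
  cos(∠BSY) = (SB² + SY² - BY²) / (2·SB·SY)
  ∠BSY = 93.74°

Step 10: From WB = 8.84, WY = 6, BY = 12, by the inverse law of cosines:
  cos(∠BWY) = (WB² + WY² - BY²) / (2·WB·WY)
  ∠BWY = 106.32°

Step 11: From YS = 6.01, YT = 8.84, ST = 12, by the inverse law of cosines:
  cos(∠SYT) = (YS² + YT² - ST²) / (2·YS·YT)
  ∠SYT = 106.25°

Step 12: From TS = 12, TY = 8.84, SY = 6.01, by the inverse law of cosines:
  cos(∠STY) = (TS² + TY² - SY²) / (2·TS·TY)
  ∠STY = 28.75°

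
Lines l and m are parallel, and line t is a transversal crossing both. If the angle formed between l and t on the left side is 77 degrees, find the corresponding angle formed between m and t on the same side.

Corresponding angles are equal: 77 degrees.

77 degrees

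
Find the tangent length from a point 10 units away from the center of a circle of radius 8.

tangent = √(d² - r²) = √(10² - 8²) = √(100 - 64) = √36 = 6

6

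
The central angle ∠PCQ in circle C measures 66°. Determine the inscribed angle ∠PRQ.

Inscribed angle = 66° / 2 = 33° (inscribed angle theorem).

33°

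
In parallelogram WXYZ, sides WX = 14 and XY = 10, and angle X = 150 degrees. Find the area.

Area = 14 * 10 * sin(150°) = 140 * 1/2 = 70

70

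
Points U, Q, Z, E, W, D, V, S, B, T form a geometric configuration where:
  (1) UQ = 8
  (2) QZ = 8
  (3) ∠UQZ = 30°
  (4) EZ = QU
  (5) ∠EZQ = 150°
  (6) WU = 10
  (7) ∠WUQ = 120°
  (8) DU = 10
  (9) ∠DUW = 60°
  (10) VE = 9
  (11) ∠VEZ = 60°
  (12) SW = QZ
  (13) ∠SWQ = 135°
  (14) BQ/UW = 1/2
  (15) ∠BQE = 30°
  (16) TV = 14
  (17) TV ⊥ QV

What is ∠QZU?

Step 1: By the law of cosines on triangle ZQU: ZU² = 8² + 8² − 2·8·8·cos(30°) = 17.15, so ZU ≈ 4.14.
Step 2: By the inverse law of cosines on triangle QZU: cos(∠QZU) = (8² + 4.14² − 8²) / (2·8·4.14) = 17.15/66.26 = 0.2588, so ∠QZU = 75°.

Therefore, the measure of angle ∠QZU = 75°.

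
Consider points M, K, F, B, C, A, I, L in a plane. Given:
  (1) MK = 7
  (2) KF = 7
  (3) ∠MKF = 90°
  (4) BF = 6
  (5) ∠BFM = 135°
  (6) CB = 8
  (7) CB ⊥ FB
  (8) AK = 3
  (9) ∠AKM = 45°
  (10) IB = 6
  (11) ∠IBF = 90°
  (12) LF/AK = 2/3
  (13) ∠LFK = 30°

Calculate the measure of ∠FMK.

Step 1: By the law of cosines on triangle MKF: MF² = 7² + 7² − 2·7·7·cos(90°) = 98, so MF = 7·√2.
Step 2: By the inverse law of cosines on triangle FMK: cos(∠FMK) = ((7·√2)² + 7² − 7²) / (2·7·√2·7) = 98/138.59 = 0.7071, so ∠FMK = 45°.

Therefore, the measure of angle ∠FMK = 45°.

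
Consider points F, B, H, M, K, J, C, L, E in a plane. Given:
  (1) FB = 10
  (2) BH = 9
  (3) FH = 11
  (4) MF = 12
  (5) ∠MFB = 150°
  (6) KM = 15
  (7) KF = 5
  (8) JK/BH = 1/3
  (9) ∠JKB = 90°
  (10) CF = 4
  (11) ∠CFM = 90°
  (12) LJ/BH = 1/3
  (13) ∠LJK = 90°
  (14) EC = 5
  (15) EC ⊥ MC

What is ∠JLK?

From the given relations: LJ = 1/3·BH = 1/3·9 = 3; JK = 1/3·BH = 1/3·9 = 3.
Step 1: By the law of cosines on triangle LJK: LK² = 3² + 3² − 2·3·3·cos(90°) = 18, so LK = 3·√2.
Step 2: By the inverse law of cosines on triangle JLK: cos(∠JLK) = (3² + (3·√2)² − 3²) / (2·3·3·√2) = 18/25.46 = 0.7071, so ∠JLK = 45°.

Therefore, the measure of angle ∠JLK = 45°.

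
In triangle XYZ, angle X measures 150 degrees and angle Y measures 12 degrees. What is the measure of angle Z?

By the triangle angle sum property, the three interior angles of any triangle add up to 180°.
We know angle X = 150° and angle Y = 12°, so their sum is 162°.
Therefore angle Z = 180° - 162° = 18°.

18 degrees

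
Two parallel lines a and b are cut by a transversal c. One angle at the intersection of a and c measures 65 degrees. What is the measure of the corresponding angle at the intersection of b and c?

When a transversal crosses parallel lines, angles in the same position at each intersection are called corresponding angles.
These are always equal, so the answer is 65 degrees.

65 degrees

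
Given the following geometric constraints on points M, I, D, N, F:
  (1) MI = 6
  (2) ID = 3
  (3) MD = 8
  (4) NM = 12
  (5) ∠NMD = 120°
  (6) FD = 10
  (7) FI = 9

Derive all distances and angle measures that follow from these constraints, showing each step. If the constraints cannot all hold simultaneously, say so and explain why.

The constraints are consistent.

Step 1: From DM = 8, MN = 12, and ∠DMN = 120°, by the law of cosines:
  DN² = DM² + MN² - 2·DM·MN·cos(120°) = 64 + 144 + 96 = 304
  DN = 4·√19

Step 2: From MD = 8, MI = 6, DI = 3, by the inverse law of cosines:
  cos(∠DMI) = (MD² + MI² - DI²) / (2·MD·MI)
  ∠DMI = 18.57°

Step 3: From ID = 3, IF = 9, DF = 10, by the inverse law of cosines:
  cos(∠DIF) = (ID² + IF² - DF²) / (2·ID·IF)
  ∠DIF = 100.67°

Step 4: From ID = 3, IM = 6, DM = 8, by the inverse law of cosines:
  cos(∠DIM) = (ID² + IM² - DM²) / (2·ID·IM)
  ∠DIM = 121.86°

Step 5: From DF = 10, DI = 3, FI = 9, by the inverse law of cosines:
  cos(∠FDI) = (DF² + DI² - FI²) / (2·DF·DI)
  ∠FDI = 62.18°

Step 6: From DI = 3, DM = 8, IM = 6, by the inverse law of cosines:
  cos(∠IDM) = (DI² + DM² - IM²) / (2·DI·DM)
  ∠IDM = 39.57°

Step 7: From FD = 10, FI = 9, DI = 3, by the inverse law of cosines:
  cos(∠DFI) = (FD² + FI² - DI²) / (2·FD·FI)
  ∠DFI = 17.15°

Step 8: From DM = 8, DN = 4·√19, MN = 12, by the inverse law of cosines:
  cos(∠MDN) = (DM² + DN² - MN²) / (2·DM·DN)
  ∠MDN = 36.59°

Step 9: From ND = 4·√19, NM = 12, DM = 8, by the inverse law of cosines:
  cos(∠DNM) = (ND² + NM² - DM²) / (2·ND·NM)
  ∠DNM = 23.41°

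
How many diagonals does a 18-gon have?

The number of diagonals in an n-gon is n(n - 3)/2.
For n = 18: 18(18 - 3)/2 = 18 × 15 / 2 = 135.

135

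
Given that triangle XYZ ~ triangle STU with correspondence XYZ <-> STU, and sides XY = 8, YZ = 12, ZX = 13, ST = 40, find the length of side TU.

Since the triangles are similar, the ratio of corresponding sides is constant.
Scale factor k = ST / XY = 40 / 8 = 5
TU = k * YZ = 5 * 12 = 60

60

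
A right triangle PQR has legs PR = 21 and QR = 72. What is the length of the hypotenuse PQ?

PQ = sqrt(21^2 + 72^2) = sqrt(5625) = 75

75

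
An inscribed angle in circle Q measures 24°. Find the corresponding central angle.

Central angle = 2 × 24° = 48° (inscribed angle theorem).

48°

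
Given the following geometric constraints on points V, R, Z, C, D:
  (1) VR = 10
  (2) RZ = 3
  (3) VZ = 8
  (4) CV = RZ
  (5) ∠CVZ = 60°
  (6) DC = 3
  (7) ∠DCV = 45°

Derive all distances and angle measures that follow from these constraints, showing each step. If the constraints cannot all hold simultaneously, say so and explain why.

The constraints are consistent.

From the given relations:
  CV = RZ = 3

Step 1: From VC = 3, CD = 3, and ∠VCD = 45°, by the law of cosines:
  VD² = VC² + CD² - 2·VC·CD·cos(45°) = 9 + 9 - 12.73 = 5.272
  VD ≈ 2.3

Step 2: From ZV = 8, VC = 3, and ∠ZVC = 60°, by the law of cosines:
  ZC² = ZV² + VC² - 2·ZV·VC·cos(60°) = 64 + 9 - 24 = 49
  ZC = 7

Step 3: From VR = 10, VZ = 8, RZ = 3, by the inverse law of cosines:
  cos(∠RVZ) = (VR² + VZ² - RZ²) / (2·VR·VZ)
  ∠RVZ = 14.36°

Step 4: From RV = 10, RZ = 3, VZ = 8, by the inverse law of cosines:
  cos(∠VRZ) = (RV² + RZ² - VZ²) / (2·RV·RZ)
  ∠VRZ = 41.41°

Step 5: From ZR = 3, ZV = 8, RV = 10, by the inverse law of cosines:
  cos(∠RZV) = (ZR² + ZV² - RV²) / (2·ZR·ZV)
  ∠RZV = 124.23°

Step 6: From VC = 3, VD = 2.3, CD = 3, by the inverse law of cosines:
  cos(∠CVD) = (VC² + VD² - CD²) / (2·VC·VD)
  ∠CVD = 67.5°

Step 7: From ZC = 7, ZV = 8, CV = 3, by the inverse law of cosines:
  cos(∠CZV) = (ZC² + ZV² - CV²) / (2·ZC·ZV)
  ∠CZV = 21.79°

Step 8: From CV = 3, CZ = 7, VZ = 8, by the inverse law of cosines:
  cos(∠VCZ) = (CV² + CZ² - VZ²) / (2·CV·CZ)
  ∠VCZ = 98.21°

Step 9: From DC = 3, DV = 2.3, CV = 3, by the inverse law of cosines:
  cos(∠CDV) = (DC² + DV² - CV²) / (2·DC·DV)
  ∠CDV = 67.5°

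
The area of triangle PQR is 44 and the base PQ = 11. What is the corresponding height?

height = 2 * 44 / 11 = 8

8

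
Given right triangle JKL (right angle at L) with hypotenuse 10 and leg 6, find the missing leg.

By the Pythagorean theorem: KL^2 = JK^2 - JL^2
KL^2 = 10^2 - 6^2 = 100 - 36 = 64
KL = sqrt(64) = 8

8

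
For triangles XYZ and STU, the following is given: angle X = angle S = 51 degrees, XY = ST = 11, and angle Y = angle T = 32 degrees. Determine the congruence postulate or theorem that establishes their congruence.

The given information matches ASA: Two pairs of corresponding angles and the included side are equal (Angle-Side-Angle).

ASA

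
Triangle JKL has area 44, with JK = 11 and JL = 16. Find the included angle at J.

Area = (1/2) * a * b * sin(C)
sin(C) = 2 * Area / (a * b)
sin(C) = 2 * 44 / (11 * 16)
sin(C) = 1/2
C = arcsin(1/2) = 30°
Since sin(180° - C) = sin(C), the obtuse angle 150° gives the same area, so C = 30° or C = 150°.

30° or 150°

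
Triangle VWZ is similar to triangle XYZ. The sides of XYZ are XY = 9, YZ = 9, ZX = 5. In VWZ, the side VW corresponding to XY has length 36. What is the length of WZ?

Since the triangles are similar, the ratio of corresponding sides is constant.
Scale factor k = VW / XY = 36 / 9 = 4
WZ = k * YZ = 4 * 9 = 36

36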